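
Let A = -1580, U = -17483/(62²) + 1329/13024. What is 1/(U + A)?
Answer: -12516064/19831028599 ≈ -0.00063113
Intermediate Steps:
U = -55647479/12516064 (U = -17483/3844 + 1329*(1/13024) = -17483*1/3844 + 1329/13024 = -17483/3844 + 1329/13024 = -55647479/12516064 ≈ -4.4461)
1/(U + A) = 1/(-55647479/12516064 - 1580) = 1/(-19831028599/12516064) = -12516064/19831028599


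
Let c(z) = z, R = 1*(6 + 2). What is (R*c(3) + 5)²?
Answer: 841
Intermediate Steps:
R = 8 (R = 1*8 = 8)
(R*c(3) + 5)² = (8*3 + 5)² = (24 + 5)² = 29² = 841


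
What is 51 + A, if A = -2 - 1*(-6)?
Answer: 55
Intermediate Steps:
A = 4 (A = -2 + 6 = 4)
51 + A = 51 + 4 = 55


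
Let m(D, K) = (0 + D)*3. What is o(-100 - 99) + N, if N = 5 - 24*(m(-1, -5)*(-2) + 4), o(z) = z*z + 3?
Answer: 39369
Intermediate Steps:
m(D, K) = 3*D (m(D, K) = D*3 = 3*D)
o(z) = 3 + z² (o(z) = z² + 3 = 3 + z²)
N = -235 (N = 5 - 24*((3*(-1))*(-2) + 4) = 5 - 24*(-3*(-2) + 4) = 5 - 24*(6 + 4) = 5 - 24*10 = 5 - 240 = -235)
o(-100 - 99) + N = (3 + (-100 - 99)²) - 235 = (3 + (-199)²) - 235 = (3 + 39601) - 235 = 39604 - 235 = 39369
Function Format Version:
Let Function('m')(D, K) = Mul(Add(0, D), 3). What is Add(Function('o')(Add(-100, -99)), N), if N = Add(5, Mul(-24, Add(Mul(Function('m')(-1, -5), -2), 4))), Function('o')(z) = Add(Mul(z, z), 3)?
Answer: 39369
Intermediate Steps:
Function('m')(D, K) = Mul(3, D) (Function('m')(D, K) = Mul(D, 3) = Mul(3, D))
Function('o')(z) = Add(3, Pow(z, 2)) (Function('o')(z) = Add(Pow(z, 2), 3) = Add(3, Pow(z, 2)))
N = -235 (N = Add(5, Mul(-24, Add(Mul(Mul(3, -1), -2), 4))) = Add(5, Mul(-24, Add(Mul(-3, -2), 4))) = Add(5, Mul(-24, Add(6, 4))) = Add(5, Mul(-24, 10)) = Add(5, -240) = -235)
Add(Function('o')(Add(-100, -99)), N) = Add(Add(3, Pow(Add(-100, -99), 2)), -235) = Add(Add(3, Pow(-199, 2)), -235) = Add(Add(3, 39601), -235) = Add(39604, -235) = 39369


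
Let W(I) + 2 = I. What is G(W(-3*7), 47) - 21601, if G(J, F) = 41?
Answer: -21560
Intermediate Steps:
W(I) = -2 + I
G(W(-3*7), 47) - 21601 = 41 - 21601 = -21560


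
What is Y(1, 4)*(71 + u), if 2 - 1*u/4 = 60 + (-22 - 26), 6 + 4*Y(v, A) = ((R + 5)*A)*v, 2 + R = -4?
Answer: -155/2 ≈ -77.500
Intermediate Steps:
R = -6 (R = -2 - 4 = -6)
Y(v, A) = -3/2 - A*v/4 (Y(v, A) = -3/2 + (((-6 + 5)*A)*v)/4 = -3/2 + ((-A)*v)/4 = -3/2 + (-A*v)/4 = -3/2 - A*v/4)
u = -40 (u = 8 - 4*(60 + (-22 - 26)) = 8 - 4*(60 - 48) = 8 - 4*12 = 8 - 48 = -40)
Y(1, 4)*(71 + u) = (-3/2 - ¼*4*1)*(71 - 40) = (-3/2 - 1)*31 = -5/2*31 = -155/2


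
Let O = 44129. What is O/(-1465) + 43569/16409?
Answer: -660284176/24039185 ≈ -27.467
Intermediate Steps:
O/(-1465) + 43569/16409 = 44129/(-1465) + 43569/16409 = 44129*(-1/1465) + 43569*(1/16409) = -44129/1465 + 43569/16409 = -660284176/24039185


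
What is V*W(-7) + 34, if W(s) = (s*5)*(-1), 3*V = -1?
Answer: 67/3 ≈ 22.333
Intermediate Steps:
V = -1/3 (V = (1/3)*(-1) = -1/3 ≈ -0.33333)
W(s) = -5*s (W(s) = (5*s)*(-1) = -5*s)
V*W(-7) + 34 = -(-5)*(-7)/3 + 34 = -1/3*35 + 34 = -35/3 + 34 = 67/3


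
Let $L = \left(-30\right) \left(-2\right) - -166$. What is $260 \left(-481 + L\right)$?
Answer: $-66300$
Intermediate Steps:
$L = 226$ ($L = 60 + 166 = 226$)
$260 \left(-481 + L\right) = 260 \left(-481 + 226\right) = 260 \left(-255\right) = -66300$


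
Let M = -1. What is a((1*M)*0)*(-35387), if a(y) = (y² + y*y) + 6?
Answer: -212322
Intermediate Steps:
a(y) = 6 + 2*y² (a(y) = (y² + y²) + 6 = 2*y² + 6 = 6 + 2*y²)
a((1*M)*0)*(-35387) = (6 + 2*((1*(-1))*0)²)*(-35387) = (6 + 2*(-1*0)²)*(-35387) = (6 + 2*0²)*(-35387) = (6 + 2*0)*(-35387) = (6 + 0)*(-35387) = 6*(-35387) = -212322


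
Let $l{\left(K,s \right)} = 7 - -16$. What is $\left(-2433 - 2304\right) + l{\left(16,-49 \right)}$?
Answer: $-4714$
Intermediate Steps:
$l{\left(K,s \right)} = 23$ ($l{\left(K,s \right)} = 7 + 16 = 23$)
$\left(-2433 - 2304\right) + l{\left(16,-49 \right)} = \left(-2433 - 2304\right) + 23 = -4737 + 23 = -4714$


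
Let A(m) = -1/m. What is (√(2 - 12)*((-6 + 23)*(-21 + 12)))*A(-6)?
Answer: -51*I*√10/2 ≈ -80.638*I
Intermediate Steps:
(√(2 - 12)*((-6 + 23)*(-21 + 12)))*A(-6) = (√(2 - 12)*((-6 + 23)*(-21 + 12)))*(-1/(-6)) = (√(-10)*(17*(-9)))*(-1*(-⅙)) = ((I*√10)*(-153))*(⅙) = -153*I*√10*(⅙) = -51*I*√10/2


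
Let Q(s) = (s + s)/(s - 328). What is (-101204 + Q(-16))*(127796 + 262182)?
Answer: -1697093781104/43 ≈ -3.9467e+10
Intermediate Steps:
Q(s) = 2*s/(-328 + s) (Q(s) = (2*s)/(-328 + s) = 2*s/(-328 + s))
(-101204 + Q(-16))*(127796 + 262182) = (-101204 + 2*(-16)/(-328 - 16))*(127796 + 262182) = (-101204 + 2*(-16)/(-344))*389978 = (-101204 + 2*(-16)*(-1/344))*389978 = (-101204 + 4/43)*389978 = -4351768/43*389978 = -1697093781104/43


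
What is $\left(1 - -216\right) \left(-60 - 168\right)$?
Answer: $-49476$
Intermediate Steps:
$\left(1 - -216\right) \left(-60 - 168\right) = \left(1 + 216\right) \left(-228\right) = 217 \left(-228\right) = -49476$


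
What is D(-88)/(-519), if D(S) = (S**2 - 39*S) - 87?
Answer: -11089/519 ≈ -21.366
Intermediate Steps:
D(S) = -87 + S**2 - 39*S
D(-88)/(-519) = (-87 + (-88)**2 - 39*(-88))/(-519) = (-87 + 7744 + 3432)*(-1/519) = 11089*(-1/519) = -11089/519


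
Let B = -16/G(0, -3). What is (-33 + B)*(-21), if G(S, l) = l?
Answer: 581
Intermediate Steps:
B = 16/3 (B = -16/(-3) = -16*(-⅓) = 16/3 ≈ 5.3333)
(-33 + B)*(-21) = (-33 + 16/3)*(-21) = -83/3*(-21) = 581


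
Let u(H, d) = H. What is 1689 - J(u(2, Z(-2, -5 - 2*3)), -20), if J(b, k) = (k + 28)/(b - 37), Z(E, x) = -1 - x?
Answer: 59123/35 ≈ 1689.2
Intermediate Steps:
J(b, k) = (28 + k)/(-37 + b)
1689 - J(u(2, Z(-2, -5 - 2*3)), -20) = 1689 - (28 - 20)/(-37 + 2) = 1689 - 8/(-35) = 1689 - (-1)*8/35 = 1689 - 1*(-8/35) = 1689 + 8/35 = 59123/35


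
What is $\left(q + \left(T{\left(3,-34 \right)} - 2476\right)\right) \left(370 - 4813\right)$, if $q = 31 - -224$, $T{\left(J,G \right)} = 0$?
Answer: $9867903$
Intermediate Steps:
$q = 255$ ($q = 31 + 224 = 255$)
$\left(q + \left(T{\left(3,-34 \right)} - 2476\right)\right) \left(370 - 4813\right) = \left(255 + \left(0 - 2476\right)\right) \left(370 - 4813\right) = \left(255 + \left(0 - 2476\right)\right) \left(-4443\right) = \left(255 - 2476\right) \left(-4443\right) = \left(-2221\right) \left(-4443\right) = 9867903$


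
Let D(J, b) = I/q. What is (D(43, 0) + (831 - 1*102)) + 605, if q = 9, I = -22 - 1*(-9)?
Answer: 11993/9 ≈ 1332.6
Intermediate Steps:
I = -13 (I = -22 + 9 = -13)
D(J, b) = -13/9
(D(43, 0) + (831 - 1*102)) + 605 = (-13/9 + (831 - 1*102)) + 605 = (-13/9 + (831 - 102)) + 605 = (-13/9 + 729) + 605 = 6548/9 + 605 = 11993/9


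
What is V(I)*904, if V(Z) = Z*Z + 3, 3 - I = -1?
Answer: 17176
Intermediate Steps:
I = 4 (I = 3 - 1*(-1) = 3 + 1 = 4)
V(Z) = 3 + Z² (V(Z) = Z² + 3 = 3 + Z²)
V(I)*904 = (3 + 4²)*904 = (3 + 16)*904 = 19*904 = 17176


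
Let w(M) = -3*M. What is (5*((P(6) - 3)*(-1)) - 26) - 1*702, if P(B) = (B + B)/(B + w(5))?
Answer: -2119/3 ≈ -706.33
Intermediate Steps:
P(B) = 2*B/(-15 + B) (P(B) = (B + B)/(B - 3*5) = (2*B)/(B - 15) = (2*B)/(-15 + B) = 2*B/(-15 + B))
(5*((P(6) - 3)*(-1)) - 26) - 1*702 = (5*((2*6/(-15 + 6) - 3)*(-1)) - 26) - 1*702 = (5*((2*6/(-9) - 3)*(-1)) - 26) - 702 = (5*((2*6*(-⅑) - 3)*(-1)) - 26) - 702 = (5*((-4/3 - 3)*(-1)) - 26) - 702 = (5*(-13/3*(-1)) - 26) - 702 = (5*(13/3) - 26) - 702 = (65/3 - 26) - 702 = -13/3 - 702 = -2119/3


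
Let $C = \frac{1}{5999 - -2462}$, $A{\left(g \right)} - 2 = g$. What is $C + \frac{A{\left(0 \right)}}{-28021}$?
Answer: $\frac{11099}{237085681} \approx 4.6814 \cdot 10^{-5}$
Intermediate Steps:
$A{\left(g \right)} = 2 + g$
$C = \frac{1}{8461}$ ($C = \frac{1}{5999 + 2462} = \frac{1}{8461} \approx 0.00011819$)
$C + \frac{A{\left(0 \right)}}{-28021} = \frac{1}{8461} + \frac{2 + 0}{-28021} = \frac{1}{8461} + 2 \left(- \frac{1}{28021}\right) = \frac{1}{8461} - \frac{2}{28021} = \frac{11099}{237085681}$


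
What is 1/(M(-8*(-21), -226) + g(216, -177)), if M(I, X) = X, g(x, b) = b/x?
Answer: -72/16331 ≈ -0.0044088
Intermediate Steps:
1/(M(-8*(-21), -226) + g(216, -177)) = 1/(-226 - 177/216) = 1/(-226 - 177*1/216) = 1/(-226 - 59/72) = 1/(-16331/72) = -72/16331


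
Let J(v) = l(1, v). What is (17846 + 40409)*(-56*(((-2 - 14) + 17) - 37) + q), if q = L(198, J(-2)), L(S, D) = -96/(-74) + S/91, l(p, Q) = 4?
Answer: 396108717330/3367 ≈ 1.1764e+8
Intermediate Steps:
J(v) = 4
L(S, D) = 48/37 + S/91 (L(S, D) = -96*(-1/74) + S*(1/91) = 48/37 + S/91)
q = 11694/3367 (q = 48/37 + (1/91)*198 = 48/37 + 198/91 = 11694/3367 ≈ 3.4731)
(17846 + 40409)*(-56*(((-2 - 14) + 17) - 37) + q) = (17846 + 40409)*(-56*(((-2 - 14) + 17) - 37) + 11694/3367) = 58255*(-56*((-16 + 17) - 37) + 11694/3367) = 58255*(-56*(1 - 37) + 11694/3367) = 58255*(-56*(-36) + 11694/3367) = 58255*(2016 + 11694/3367) = 58255*(6799566/3367) = 396108717330/3367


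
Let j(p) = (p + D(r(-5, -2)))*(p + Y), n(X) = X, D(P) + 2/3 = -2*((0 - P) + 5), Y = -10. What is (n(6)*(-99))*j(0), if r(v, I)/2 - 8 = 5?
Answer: 245520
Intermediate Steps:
r(v, I) = 26 (r(v, I) = 16 + 2*5 = 16 + 10 = 26)
D(P) = -32/3 + 2*P (D(P) = -⅔ - 2*((0 - P) + 5) = -⅔ - 2*(-P + 5) = -⅔ - 2*(5 - P) = -⅔ + (-10 + 2*P) = -32/3 + 2*P)
j(p) = (-10 + p)*(124/3 + p) (j(p) = (p + (-32/3 + 2*26))*(p - 10) = (p + (-32/3 + 52))*(-10 + p) = (p + 124/3)*(-10 + p) = (124/3 + p)*(-10 + p) = (-10 + p)*(124/3 + p))
(n(6)*(-99))*j(0) = (6*(-99))*(-1240/3 + 0² + (94/3)*0) = -594*(-1240/3 + 0 + 0) = -594*(-1240/3) = 245520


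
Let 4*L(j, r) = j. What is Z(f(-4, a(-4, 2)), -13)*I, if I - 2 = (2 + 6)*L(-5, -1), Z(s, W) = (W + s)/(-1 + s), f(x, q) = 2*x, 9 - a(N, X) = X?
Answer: -56/3 ≈ -18.667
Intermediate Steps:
L(j, r) = j/4
a(N, X) = 9 - X
Z(s, W) = (W + s)/(-1 + s)
I = -8 (I = 2 + (2 + 6)*((¼)*(-5)) = 2 + 8*(-5/4) = 2 - 10 = -8)
Z(f(-4, a(-4, 2)), -13)*I = ((-13 + 2*(-4))/(-1 + 2*(-4)))*(-8) = ((-13 - 8)/(-1 - 8))*(-8) = (-21/(-9))*(-8) = -⅑*(-21)*(-8) = (7/3)*(-8) = -56/3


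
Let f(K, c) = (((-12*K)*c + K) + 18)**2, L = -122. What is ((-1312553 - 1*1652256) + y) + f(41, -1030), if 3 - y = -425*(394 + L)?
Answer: 256862649555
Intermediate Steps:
f(K, c) = (18 + K - 12*K*c)**2 (f(K, c) = ((-12*K*c + K) + 18)**2 = ((K - 12*K*c) + 18)**2 = (18 + K - 12*K*c)**2)
y = 115603 (y = 3 - (-425)*(394 - 122) = 3 - (-425)*272 = 3 - 1*(-115600) = 3 + 115600 = 115603)
((-1312553 - 1*1652256) + y) + f(41, -1030) = ((-1312553 - 1*1652256) + 115603) + (18 + 41 - 12*41*(-1030))**2 = ((-1312553 - 1652256) + 115603) + (18 + 41 + 506760)**2 = (-2964809 + 115603) + 506819**2 = -2849206 + 256865498761 = 256862649555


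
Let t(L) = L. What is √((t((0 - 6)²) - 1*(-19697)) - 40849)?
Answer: 2*I*√5279 ≈ 145.31*I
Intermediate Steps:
√((t((0 - 6)²) - 1*(-19697)) - 40849) = √(((0 - 6)² - 1*(-19697)) - 40849) = √(((-6)² + 19697) - 40849) = √((36 + 19697) - 40849) = √(19733 - 40849) = √(-21116) = 2*I*√5279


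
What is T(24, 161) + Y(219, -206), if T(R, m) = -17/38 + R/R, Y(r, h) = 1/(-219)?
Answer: 4561/8322 ≈ 0.54807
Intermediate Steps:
Y(r, h) = -1/219
T(R, m) = 21/38 (T(R, m) = -17*1/38 + 1 = -17/38 + 1 = 21/38)
T(24, 161) + Y(219, -206) = 21/38 - 1/219 = 4561/8322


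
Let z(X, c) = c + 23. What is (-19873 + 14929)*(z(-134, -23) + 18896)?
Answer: -93421824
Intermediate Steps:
z(X, c) = 23 + c
(-19873 + 14929)*(z(-134, -23) + 18896) = (-19873 + 14929)*((23 - 23) + 18896) = -4944*(0 + 18896) = -4944*18896 = -93421824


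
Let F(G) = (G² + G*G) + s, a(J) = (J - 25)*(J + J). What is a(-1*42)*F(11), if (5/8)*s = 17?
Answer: 7575288/5 ≈ 1.5151e+6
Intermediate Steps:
a(J) = 2*J*(-25 + J) (a(J) = (-25 + J)*(2*J) = 2*J*(-25 + J))
s = 136/5 (s = (8/5)*17 = 136/5 ≈ 27.200)
F(G) = 136/5 + 2*G² (F(G) = (G² + G*G) + 136/5 = (G² + G²) + 136/5 = 2*G² + 136/5 = 136/5 + 2*G²)
a(-1*42)*F(11) = (2*(-1*42)*(-25 - 1*42))*(136/5 + 2*11²) = (2*(-42)*(-25 - 42))*(136/5 + 2*121) = (2*(-42)*(-67))*(136/5 + 242) = 5628*(1346/5) = 7575288/5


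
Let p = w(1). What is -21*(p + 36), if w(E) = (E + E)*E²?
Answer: -798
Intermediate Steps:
w(E) = 2*E³ (w(E) = (2*E)*E² = 2*E³)
p = 2 (p = 2*1³ = 2*1 = 2)
-21*(p + 36) = -21*(2 + 36) = -21*38 = -798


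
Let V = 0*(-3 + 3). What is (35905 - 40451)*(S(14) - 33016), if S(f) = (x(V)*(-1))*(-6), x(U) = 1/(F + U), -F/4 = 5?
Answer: 750460499/5 ≈ 1.5009e+8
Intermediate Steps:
F = -20 (F = -4*5 = -20)
V = 0 (V = 0*0 = 0)
x(U) = 1/(-20 + U)
S(f) = -3/10 (S(f) = (-1/(-20 + 0))*(-6) = (-1/(-20))*(-6) = -1/20*(-1)*(-6) = (1/20)*(-6) = -3/10)
(35905 - 40451)*(S(14) - 33016) = (35905 - 40451)*(-3/10 - 33016) = -4546*(-330163/10) = 750460499/5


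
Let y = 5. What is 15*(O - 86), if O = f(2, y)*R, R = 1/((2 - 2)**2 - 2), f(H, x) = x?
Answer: -2655/2 ≈ -1327.5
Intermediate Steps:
R = -1/2 (R = 1/(0**2 - 2) = 1/(0 - 2) = 1/(-2) = -1/2 ≈ -0.50000)
O = -5/2 (O = 5*(-1/2) = -5/2 ≈ -2.5000)
15*(O - 86) = 15*(-5/2 - 86) = 15*(-177/2) = -2655/2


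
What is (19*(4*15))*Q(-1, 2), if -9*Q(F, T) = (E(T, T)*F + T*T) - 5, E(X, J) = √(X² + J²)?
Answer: 380/3 + 760*√2/3 ≈ 484.93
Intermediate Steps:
E(X, J) = √(J² + X²)
Q(F, T) = 5/9 - T²/9 - F*√2*√(T²)/9 (Q(F, T) = -((√(T² + T²)*F + T*T) - 5)/9 = -((√(2*T²)*F + T²) - 5)/9 = -(((√2*√(T²))*F + T²) - 5)/9 = -((F*√2*√(T²) + T²) - 5)/9 = -((T² + F*√2*√(T²)) - 5)/9 = -(-5 + T² + F*√2*√(T²))/9 = 5/9 - T²/9 - F*√2*√(T²)/9)
(19*(4*15))*Q(-1, 2) = (19*(4*15))*(5/9 - ⅑*2² - ⅑*(-1)*√2*√(2²)) = (19*60)*(5/9 - ⅑*4 - ⅑*(-1)*√2*√4) = 1140*(5/9 - 4/9 - ⅑*(-1)*√2*2) = 1140*(5/9 - 4/9 + 2*√2/9) = 1140*(⅑ + 2*√2/9) = 380/3 + 760*√2/3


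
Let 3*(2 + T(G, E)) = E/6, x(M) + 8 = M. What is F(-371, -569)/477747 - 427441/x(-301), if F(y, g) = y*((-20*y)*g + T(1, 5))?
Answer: 4129274508485/885742938 ≈ 4661.9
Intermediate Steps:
x(M) = -8 + M
T(G, E) = -2 + E/18 (T(G, E) = -2 + (E/6)/3 = -2 + E/18)
F(y, g) = y*(-31/18 - 20*g*y) (F(y, g) = y*((-20*y)*g + (-2 + (1/18)*5)) = y*(-20*g*y + (-2 + 5/18)) = y*(-20*g*y - 31/18) = y*(-31/18 - 20*g*y))
F(-371, -569)/477747 - 427441/x(-301) = -1/18*(-371)*(31 + 360*(-569)*(-371))/477747 - 427441/(-8 - 301) = -1/18*(-371)*(31 + 75995640)*(1/477747) - 427441/(-309) = -1/18*(-371)*75995671*(1/477747) - 427441*(-1/309) = (28194393941/18)*(1/477747) + 427441/309 = 28194393941/8599446 + 427441/309 = 4129274508485/885742938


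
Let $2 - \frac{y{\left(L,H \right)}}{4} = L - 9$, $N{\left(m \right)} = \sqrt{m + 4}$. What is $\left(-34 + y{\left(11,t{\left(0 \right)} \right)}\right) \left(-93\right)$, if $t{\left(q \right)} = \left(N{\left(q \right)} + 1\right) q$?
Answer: $3162$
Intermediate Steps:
$N{\left(m \right)} = \sqrt{4 + m}$
$t{\left(q \right)} = q \left(1 + \sqrt{4 + q}\right)$ ($t{\left(q \right)} = \left(\sqrt{4 + q} + 1\right) q = \left(1 + \sqrt{4 + q}\right) q = q \left(1 + \sqrt{4 + q}\right)$)
$y{\left(L,H \right)} = 44 - 4 L$ ($y{\left(L,H \right)} = 8 - 4 \left(L - 9\right) = 8 - 4 \left(-9 + L\right) = 8 - \left(-36 + 4 L\right) = 44 - 4 L$)
$\left(-34 + y{\left(11,t{\left(0 \right)} \right)}\right) \left(-93\right) = \left(-34 + \left(44 - 44\right)\right) \left(-93\right) = \left(-34 + 0\right) \left(-93\right) = \left(-34\right) \left(-93\right) = 3162$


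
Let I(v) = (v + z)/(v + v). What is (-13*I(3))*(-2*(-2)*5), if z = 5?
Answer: -1040/3 ≈ -346.67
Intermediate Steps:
I(v) = (5 + v)/(2*v) (I(v) = (v + 5)/(v + v) = (5 + v)/((2*v)) = (5 + v)*(1/(2*v)) = (5 + v)/(2*v))
(-13*I(3))*(-2*(-2)*5) = (-13*(5 + 3)/(2*3))*(-2*(-2)*5) = (-13*8/(2*3))*(4*5) = -13*4/3*20 = -52/3*20 = -1040/3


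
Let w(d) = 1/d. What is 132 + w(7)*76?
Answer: 1000/7 ≈ 142.86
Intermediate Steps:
132 + w(7)*76 = 132 + 76/7 = 1000/7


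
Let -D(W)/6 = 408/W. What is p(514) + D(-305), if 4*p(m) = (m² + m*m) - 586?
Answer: 80495311/610 ≈ 1.3196e+5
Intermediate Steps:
p(m) = -293/2 + m²/2 (p(m) = ((m² + m*m) - 586)/4 = ((m² + m²) - 586)/4 = (2*m² - 586)/4 = (-586 + 2*m²)/4 = -293/2 + m²/2)
D(W) = -2448/W
p(514) + D(-305) = (-293/2 + (½)*514²) - 2448/(-305) = (-293/2 + (½)*264196) - 2448*(-1/305) = (-293/2 + 132098) + 2448/305 = 263903/2 + 2448/305 = 80495311/610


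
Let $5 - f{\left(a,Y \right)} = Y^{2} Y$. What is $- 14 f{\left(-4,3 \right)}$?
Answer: $308$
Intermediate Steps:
$f{\left(a,Y \right)} = 5 - Y^{3}$ ($f{\left(a,Y \right)} = 5 - Y^{2} Y = 5 - Y^{3}$)
$- 14 f{\left(-4,3 \right)} = - 14 \left(5 - 3^{3}\right) = - 14 \left(5 - 27\right) = \left(-14\right) \left(-22\right) = 308$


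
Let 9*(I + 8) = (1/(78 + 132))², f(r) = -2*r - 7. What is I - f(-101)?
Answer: -80570699/396900 ≈ -203.00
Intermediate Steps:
f(r) = -7 - 2*r
I = -3175199/396900 (I = -8 + (1/(78 + 132))²/9 = -8 + (1/210)²/9 = -8 + (⅑)*(1/44100) = -8 + 1/396900 = -3175199/396900 ≈ -8.0000)
I - f(-101) = -3175199/396900 - (-7 - 2*(-101)) = -3175199/396900 - (-7 + 202) = -3175199/396900 - 1*195 = -3175199/396900 - 195 = -80570699/396900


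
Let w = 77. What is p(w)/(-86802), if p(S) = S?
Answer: -77/86802 ≈ -0.00088708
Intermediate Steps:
p(w)/(-86802) = 77/(-86802) = 77*(-1/86802) = -77/86802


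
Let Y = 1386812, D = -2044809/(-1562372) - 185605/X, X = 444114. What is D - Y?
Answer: -481134198603653065/346935639204 ≈ -1.3868e+6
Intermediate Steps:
D = 309072124583/346935639204 (D = -2044809/(-1562372) - 185605/444114 = -2044809*(-1/1562372) - 185605*1/444114 = 2044809/1562372 - 185605/444114 = 309072124583/346935639204 ≈ 0.89086)
D - Y = 309072124583/346935639204 - 1*1386812 = 309072124583/346935639204 - 1386812 = -481134198603653065/346935639204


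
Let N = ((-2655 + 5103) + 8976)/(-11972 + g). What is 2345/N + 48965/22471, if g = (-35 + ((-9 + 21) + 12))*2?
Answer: -15034723735/6112112 ≈ -2459.8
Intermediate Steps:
g = -22 (g = (-35 + (12 + 12))*2 = (-35 + 24)*2 = -11*2 = -22)
N = -1904/1999 (N = ((-2655 + 5103) + 8976)/(-11972 - 22) = (2448 + 8976)/(-11994) = 11424*(-1/11994) = -1904/1999 ≈ -0.95248)
2345/N + 48965/22471 = 2345/(-1904/1999) + 48965/22471 = 2345*(-1999/1904) + 48965*(1/22471) = -669665/272 + 48965/22471 = -15034723735/6112112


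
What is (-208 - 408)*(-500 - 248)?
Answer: 460768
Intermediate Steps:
(-208 - 408)*(-500 - 248) = -616*(-748) = 460768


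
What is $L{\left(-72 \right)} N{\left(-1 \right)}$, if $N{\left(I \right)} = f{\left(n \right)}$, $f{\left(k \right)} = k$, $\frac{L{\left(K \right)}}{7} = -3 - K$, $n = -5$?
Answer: $-2415$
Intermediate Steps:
$L{\left(K \right)} = -21 - 7 K$ ($L{\left(K \right)} = 7 \left(-3 - K\right) = -21 - 7 K$)
$N{\left(I \right)} = -5$
$L{\left(-72 \right)} N{\left(-1 \right)} = \left(-21 - -504\right) \left(-5\right) = \left(-21 + 504\right) \left(-5\right) = 483 \left(-5\right) = -2415$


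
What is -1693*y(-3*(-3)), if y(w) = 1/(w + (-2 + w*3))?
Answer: -1693/34 ≈ -49.794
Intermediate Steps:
y(w) = 1/(-2 + 4*w) (y(w) = 1/(w + (-2 + 3*w)) = 1/(-2 + 4*w))
-1693*y(-3*(-3)) = -1693/(2*(-1 + 2*(-3*(-3)))) = -1693/(2*(-1 + 2*9)) = -1693/(2*(-1 + 18)) = -1693/(2*17) = -1693*1/34 = -1693/34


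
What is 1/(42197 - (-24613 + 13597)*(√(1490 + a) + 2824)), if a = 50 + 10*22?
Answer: 31151381/970194958236601 - 44064*√110/970194958236601 ≈ 3.1632e-8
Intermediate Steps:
a = 270 (a = 50 + 220 = 270)
1/(42197 - (-24613 + 13597)*(√(1490 + a) + 2824)) = 1/(42197 - (-24613 + 13597)*(√(1490 + 270) + 2824)) = 1/(42197 - (-11016)*(√1760 + 2824)) = 1/(42197 - (-11016)*(4*√110 + 2824)) = 1/(42197 - (-11016)*(2824 + 4*√110)) = 1/(42197 - (-31109184 - 44064*√110)) = 1/(42197 + (31109184 + 44064*√110)) = 1/(31151381 + 44064*√110)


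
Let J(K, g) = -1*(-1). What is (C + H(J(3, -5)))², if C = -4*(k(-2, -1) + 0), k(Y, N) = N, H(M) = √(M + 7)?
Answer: 24 + 16*√2 ≈ 46.627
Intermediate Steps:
J(K, g) = 1
H(M) = √(7 + M)
C = 4 (C = -4*(-1 + 0) = -4*(-1) = 4)
(C + H(J(3, -5)))² = (4 + √(7 + 1))² = (4 + √8)² = (4 + 2*√2)²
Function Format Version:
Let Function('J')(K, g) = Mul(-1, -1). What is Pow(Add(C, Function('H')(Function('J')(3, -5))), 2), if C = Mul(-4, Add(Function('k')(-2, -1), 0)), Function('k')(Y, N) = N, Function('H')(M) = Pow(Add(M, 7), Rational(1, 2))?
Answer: Add(24, Mul(16, Pow(2, Rational(1, 2)))) ≈ 46.627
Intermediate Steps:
Function('J')(K, g) = 1
Function('H')(M) = Pow(Add(7, M), Rational(1, 2))
C = 4 (C = Mul(-4, Add(-1, 0)) = Mul(-4, -1) = 4)
Pow(Add(C, Function('H')(Function('J')(3, -5))), 2) = Pow(Add(4, Pow(Add(7, 1), Rational(1, 2))), 2) = Pow(Add(4, Pow(8, Rational(1, 2))), 2) = Pow(Add(4, Mul(2, Pow(2, Rational(1, 2)))), 2)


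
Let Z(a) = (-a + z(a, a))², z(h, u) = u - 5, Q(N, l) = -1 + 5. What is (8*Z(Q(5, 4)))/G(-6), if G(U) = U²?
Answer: 50/9 ≈ 5.5556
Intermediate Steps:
Q(N, l) = 4
z(h, u) = -5 + u
Z(a) = 25 (Z(a) = (-a + (-5 + a))² = (-5)² = 25)
(8*Z(Q(5, 4)))/G(-6) = (8*25)/((-6)²) = 200/36 = 200*(1/36) = 50/9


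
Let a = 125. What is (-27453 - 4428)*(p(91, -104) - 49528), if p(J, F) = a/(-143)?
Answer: 225801295149/143 ≈ 1.5790e+9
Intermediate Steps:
p(J, F) = -125/143 (p(J, F) = 125/(-143) = 125*(-1/143) = -125/143)
(-27453 - 4428)*(p(91, -104) - 49528) = (-27453 - 4428)*(-125/143 - 49528) = -31881*(-7082629/143) = 225801295149/143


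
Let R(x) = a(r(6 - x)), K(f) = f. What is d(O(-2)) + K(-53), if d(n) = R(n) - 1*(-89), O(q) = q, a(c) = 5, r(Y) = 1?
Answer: 41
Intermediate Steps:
R(x) = 5
d(n) = 94 (d(n) = 5 - 1*(-89) = 5 + 89 = 94)
d(O(-2)) + K(-53) = 94 - 53 = 41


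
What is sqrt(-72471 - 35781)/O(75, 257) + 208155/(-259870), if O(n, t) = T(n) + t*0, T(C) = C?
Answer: -41631/51974 + 2*I*sqrt(3007)/25 ≈ -0.801 + 4.3869*I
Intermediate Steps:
O(n, t) = n (O(n, t) = n + t*0 = n + 0 = n)
sqrt(-72471 - 35781)/O(75, 257) + 208155/(-259870) = sqrt(-72471 - 35781)/75 + 208155/(-259870) = sqrt(-108252)*(1/75) + 208155*(-1/259870) = (6*I*sqrt(3007))*(1/75) - 41631/51974 = 2*I*sqrt(3007)/25 - 41631/51974 = -41631/51974 + 2*I*sqrt(3007)/25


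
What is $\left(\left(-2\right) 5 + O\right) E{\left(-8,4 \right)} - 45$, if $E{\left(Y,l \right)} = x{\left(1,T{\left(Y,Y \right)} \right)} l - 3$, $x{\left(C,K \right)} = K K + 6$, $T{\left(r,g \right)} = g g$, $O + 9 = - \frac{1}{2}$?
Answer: $- \frac{639885}{2} \approx -3.1994 \cdot 10^{5}$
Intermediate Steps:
$O = - \frac{19}{2}$ ($O = -9 - \frac{1}{2} = - \frac{19}{2} \approx -9.5$)
$T{\left(r,g \right)} = g^{2}$
$x{\left(C,K \right)} = 6 + K^{2}$ ($x{\left(C,K \right)} = K^{2} + 6 = 6 + K^{2}$)
$E{\left(Y,l \right)} = -3 + l \left(6 + Y^{4}\right)$ ($E{\left(Y,l \right)} = \left(6 + \left(Y^{2}\right)^{2}\right) l - 3 = \left(6 + Y^{4}\right) l - 3 = l \left(6 + Y^{4}\right) - 3 = -3 + l \left(6 + Y^{4}\right)$)
$\left(\left(-2\right) 5 + O\right) E{\left(-8,4 \right)} - 45 = \left(\left(-2\right) 5 - \frac{19}{2}\right) \left(-3 + 4 \left(6 + \left(-8\right)^{4}\right)\right) - 45 = \left(-10 - \frac{19}{2}\right) \left(-3 + 4 \left(6 + 4096\right)\right) - 45 = - \frac{39 \left(-3 + 4 \cdot 4102\right)}{2} - 45 = - \frac{39 \left(-3 + 16408\right)}{2} - 45 = \left(- \frac{39}{2}\right) 16405 - 45 = - \frac{639795}{2} - 45 = - \frac{639885}{2}$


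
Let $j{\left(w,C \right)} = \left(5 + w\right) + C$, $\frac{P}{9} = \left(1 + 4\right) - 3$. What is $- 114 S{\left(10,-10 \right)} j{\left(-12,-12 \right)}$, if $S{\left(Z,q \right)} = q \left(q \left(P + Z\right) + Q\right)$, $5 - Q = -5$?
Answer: $5848200$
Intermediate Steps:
$Q = 10$ ($Q = 5 - -5 = 5 + 5 = 10$)
$P = 18$ ($P = 9 \left(\left(1 + 4\right) - 3\right) = 9 \left(5 - 3\right) = 9 \cdot 2 = 18$)
$j{\left(w,C \right)} = 5 + C + w$
$S{\left(Z,q \right)} = q \left(10 + q \left(18 + Z\right)\right)$ ($S{\left(Z,q \right)} = q \left(q \left(18 + Z\right) + 10\right) = q \left(10 + q \left(18 + Z\right)\right)$)
$- 114 S{\left(10,-10 \right)} j{\left(-12,-12 \right)} = - 114 \left(- 10 \left(10 + 18 \left(-10\right) + 10 \left(-10\right)\right)\right) \left(5 - 12 - 12\right) = - 114 \left(- 10 \left(10 - 180 - 100\right)\right) \left(-19\right) = - 114 \left(\left(-10\right) \left(-270\right)\right) \left(-19\right) = \left(-114\right) 2700 \left(-19\right) = \left(-307800\right) \left(-19\right) = 5848200$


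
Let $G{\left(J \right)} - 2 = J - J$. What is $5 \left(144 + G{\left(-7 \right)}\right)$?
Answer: $730$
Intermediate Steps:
$G{\left(J \right)} = 2$ ($G{\left(J \right)} = 2 + \left(J - J\right) = 2 + 0 = 2$)
$5 \left(144 + G{\left(-7 \right)}\right) = 5 \left(144 + 2\right) = 5 \cdot 146 = 730$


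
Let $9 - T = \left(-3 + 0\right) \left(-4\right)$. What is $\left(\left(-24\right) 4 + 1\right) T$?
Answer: $285$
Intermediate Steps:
$T = -3$ ($T = 9 - \left(-3 + 0\right) \left(-4\right) = 9 - \left(-3\right) \left(-4\right) = 9 - 12 = -3$)
$\left(\left(-24\right) 4 + 1\right) T = \left(\left(-24\right) 4 + 1\right) \left(-3\right) = \left(-96 + 1\right) \left(-3\right) = \left(-95\right) \left(-3\right) = 285$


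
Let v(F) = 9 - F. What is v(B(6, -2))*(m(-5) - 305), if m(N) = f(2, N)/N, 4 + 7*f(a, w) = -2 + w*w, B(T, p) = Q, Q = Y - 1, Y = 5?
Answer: -10694/7 ≈ -1527.7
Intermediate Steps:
Q = 4 (Q = 5 - 1 = 4)
B(T, p) = 4
f(a, w) = -6/7 + w**2/7 (f(a, w) = -4/7 + (-2 + w*w)/7 = -4/7 + (-2 + w**2)/7 = -4/7 + (-2/7 + w**2/7) = -6/7 + w**2/7)
m(N) = (-6/7 + N**2/7)/N
v(B(6, -2))*(m(-5) - 305) = (9 - 1*4)*((1/7)*(-6 + (-5)**2)/(-5) - 305) = (9 - 4)*((1/7)*(-1/5)*(-6 + 25) - 305) = 5*((1/7)*(-1/5)*19 - 305) = 5*(-19/35 - 305) = 5*(-10694/35) = -10694/7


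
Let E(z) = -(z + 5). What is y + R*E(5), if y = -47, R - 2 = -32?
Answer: 253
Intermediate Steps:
R = -30 (R = 2 - 32 = -30)
E(z) = -5 - z (E(z) = -(5 + z) = -5 - z)
y + R*E(5) = -47 - 30*(-5 - 1*5) = -47 - 30*(-5 - 5) = -47 - 30*(-10) = -47 + 300 = 253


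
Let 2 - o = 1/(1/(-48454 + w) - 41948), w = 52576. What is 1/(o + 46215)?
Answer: 172909655/7991365529257 ≈ 2.1637e-5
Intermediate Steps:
o = 345823432/172909655 (o = 2 - 1/(1/(-48454 + 52576) - 41948) = 2 - 1/(1/4122 - 41948) = 2 - 1/(-172909655/4122) = 2 - 1*(-4122/172909655) = 2 + 4122/172909655 = 345823432/172909655 ≈ 2.0000)
1/(o + 46215) = 1/(345823432/172909655 + 46215) = 1/(7991365529257/172909655) = 172909655/7991365529257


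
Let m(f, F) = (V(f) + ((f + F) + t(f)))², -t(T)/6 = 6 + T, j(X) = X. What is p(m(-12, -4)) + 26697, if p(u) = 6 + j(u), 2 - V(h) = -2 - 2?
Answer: 27379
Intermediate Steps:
t(T) = -36 - 6*T (t(T) = -6*(6 + T) = -36 - 6*T)
V(h) = 6 (V(h) = 2 - (-2 - 2) = 2 - 1*(-4) = 2 + 4 = 6)
m(f, F) = (-30 + F - 5*f)² (m(f, F) = (6 + ((f + F) + (-36 - 6*f)))² = (6 + ((F + f) + (-36 - 6*f)))² = (6 + (-36 + F - 5*f))² = (-30 + F - 5*f)²)
p(u) = 6 + u
p(m(-12, -4)) + 26697 = (6 + (-30 - 4 - 5*(-12))²) + 26697 = (6 + (-30 - 4 + 60)²) + 26697 = (6 + 26²) + 26697 = (6 + 676) + 26697 = 682 + 26697 = 27379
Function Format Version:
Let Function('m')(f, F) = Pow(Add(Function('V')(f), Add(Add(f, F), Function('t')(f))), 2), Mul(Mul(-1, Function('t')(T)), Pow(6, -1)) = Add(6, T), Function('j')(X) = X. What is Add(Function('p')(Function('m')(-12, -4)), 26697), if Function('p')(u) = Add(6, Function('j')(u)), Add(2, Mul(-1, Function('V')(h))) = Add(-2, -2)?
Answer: 27379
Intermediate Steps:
Function('t')(T) = Add(-36, Mul(-6, T)) (Function('t')(T) = Mul(-6, Add(6, T)) = Add(-36, Mul(-6, T)))
Function('V')(h) = 6 (Function('V')(h) = Add(2, Mul(-1, Add(-2, -2))) = Add(2, Mul(-1, -4)) = Add(2, 4) = 6)
Function('m')(f, F) = Pow(Add(-30, F, Mul(-5, f)), 2) (Function('m')(f, F) = Pow(Add(6, Add(Add(f, F), Add(-36, Mul(-6, f)))), 2) = Pow(Add(6, Add(Add(F, f), Add(-36, Mul(-6, f)))), 2) = Pow(Add(6, Add(-36, F, Mul(-5, f))), 2) = Pow(Add(-30, F, Mul(-5, f)), 2))
Function('p')(u) = Add(6, u)
Add(Function('p')(Function('m')(-12, -4)), 26697) = Add(Add(6, Pow(Add(-30, -4, Mul(-5, -12)), 2)), 26697) = Add(Add(6, Pow(Add(-30, -4, 60), 2)), 26697) = Add(Add(6, Pow(26, 2)), 26697) = Add(Add(6, 676), 26697) = Add(682, 26697) = 27379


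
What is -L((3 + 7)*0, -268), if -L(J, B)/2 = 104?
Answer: 208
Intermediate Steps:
L(J, B) = -208 (L(J, B) = -2*104 = -208)
-L((3 + 7)*0, -268) = -1*(-208) = 208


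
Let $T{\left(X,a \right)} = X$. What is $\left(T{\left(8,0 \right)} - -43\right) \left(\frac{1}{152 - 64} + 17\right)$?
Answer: $\frac{76347}{88} \approx 867.58$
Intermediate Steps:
$\left(T{\left(8,0 \right)} - -43\right) \left(\frac{1}{152 - 64} + 17\right) = \left(8 - -43\right) \left(\frac{1}{152 - 64} + 17\right) = \left(8 + 43\right) \left(\frac{1}{88} + 17\right) = 51 \left(\frac{1}{88} + 17\right) = 51 \cdot \frac{1497}{88} = \frac{76347}{88}$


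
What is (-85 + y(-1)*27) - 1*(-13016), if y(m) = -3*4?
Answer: 12607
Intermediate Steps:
y(m) = -12
(-85 + y(-1)*27) - 1*(-13016) = (-85 - 12*27) - 1*(-13016) = (-85 - 324) + 13016 = -409 + 13016 = 12607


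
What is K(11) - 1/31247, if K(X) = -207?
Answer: -6468130/31247 ≈ -207.00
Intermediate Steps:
K(11) - 1/31247 = -207 - 1/31247 = -6468130/31247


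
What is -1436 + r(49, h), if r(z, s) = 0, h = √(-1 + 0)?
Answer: -1436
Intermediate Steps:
h = I (h = √(-1) = I ≈ 1.0*I)
-1436 + r(49, h) = -1436 + 0 = -1436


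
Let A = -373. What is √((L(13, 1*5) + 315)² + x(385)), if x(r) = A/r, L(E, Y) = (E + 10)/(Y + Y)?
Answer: 3*√6632464069/770 ≈ 317.30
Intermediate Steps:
L(E, Y) = (10 + E)/(2*Y) (L(E, Y) = (10 + E)/((2*Y)) = (10 + E)*(1/(2*Y)) = (10 + E)/(2*Y))
x(r) = -373/r
√((L(13, 1*5) + 315)² + x(385)) = √(((10 + 13)/(2*((1*5))) + 315)² - 373/385) = √(((½)*23/5 + 315)² - 373*1/385) = √(((½)*(⅕)*23 + 315)² - 373/385) = √((23/10 + 315)² - 373/385) = √((3173/10)² - 373/385) = √(10067929/100 - 373/385) = √(775223073/7700) = 3*√6632464069/770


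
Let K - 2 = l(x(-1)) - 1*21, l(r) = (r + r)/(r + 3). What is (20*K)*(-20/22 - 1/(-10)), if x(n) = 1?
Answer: 3293/11 ≈ 299.36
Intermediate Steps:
l(r) = 2*r/(3 + r) (l(r) = (2*r)/(3 + r) = 2*r/(3 + r))
K = -37/2 (K = 2 + (2*1/(3 + 1) - 1*21) = 2 + (2*1/4 - 21) = 2 + (2*1*(¼) - 21) = 2 + (½ - 21) = 2 - 41/2 = -37/2 ≈ -18.500)
(20*K)*(-20/22 - 1/(-10)) = (20*(-37/2))*(-20/22 - 1/(-10)) = -370*(-20*1/22 - 1*(-⅒)) = -370*(-10/11 + ⅒) = -370*(-89/110) = 3293/11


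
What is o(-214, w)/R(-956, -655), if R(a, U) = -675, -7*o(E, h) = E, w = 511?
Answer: -214/4725 ≈ -0.045291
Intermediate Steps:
o(E, h) = -E/7
o(-214, w)/R(-956, -655) = -⅐*(-214)/(-675) = (214/7)*(-1/675) = -214/4725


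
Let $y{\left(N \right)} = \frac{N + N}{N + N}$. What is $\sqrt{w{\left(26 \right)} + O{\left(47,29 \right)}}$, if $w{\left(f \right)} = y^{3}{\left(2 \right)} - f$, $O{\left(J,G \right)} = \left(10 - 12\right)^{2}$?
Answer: $i \sqrt{21} \approx 4.5826 i$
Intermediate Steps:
$y{\left(N \right)} = 1$ ($y{\left(N \right)} = \frac{2 N}{2 N} = 2 N \frac{1}{2 N} = 1$)
$O{\left(J,G \right)} = 4$ ($O{\left(J,G \right)} = \left(-2\right)^{2} = 4$)
$w{\left(f \right)} = 1 - f$ ($w{\left(f \right)} = 1^{3} - f = 1 - f$)
$\sqrt{w{\left(26 \right)} + O{\left(47,29 \right)}} = \sqrt{\left(1 - 26\right) + 4} = \sqrt{-25 + 4} = \sqrt{-21} = i \sqrt{21}$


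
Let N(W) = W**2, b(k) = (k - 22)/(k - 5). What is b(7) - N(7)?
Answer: -113/2 ≈ -56.500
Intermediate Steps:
b(k) = (-22 + k)/(-5 + k)
b(7) - N(7) = (-22 + 7)/(-5 + 7) - 1*7**2 = -15/2 - 1*49 = (1/2)*(-15) - 49 = -15/2 - 49 = -113/2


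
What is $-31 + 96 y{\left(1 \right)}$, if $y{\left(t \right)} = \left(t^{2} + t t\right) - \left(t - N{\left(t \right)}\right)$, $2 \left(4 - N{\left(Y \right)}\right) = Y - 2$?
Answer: $497$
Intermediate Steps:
$N{\left(Y \right)} = 5 - \frac{Y}{2}$ ($N{\left(Y \right)} = 4 - \frac{Y - 2}{2} = 4 - \frac{-2 + Y}{2} = 4 - \left(-1 + \frac{Y}{2}\right) = 5 - \frac{Y}{2}$)
$y{\left(t \right)} = 5 + 2 t^{2} - \frac{3 t}{2}$ ($y{\left(t \right)} = \left(t^{2} + t t\right) - \left(-5 + \frac{3 t}{2}\right) = \left(t^{2} + t^{2}\right) - \left(-5 + \frac{3 t}{2}\right) = 2 t^{2} - \left(-5 + \frac{3 t}{2}\right) = 5 + 2 t^{2} - \frac{3 t}{2}$)
$-31 + 96 y{\left(1 \right)} = -31 + 96 \left(5 + 2 \cdot 1^{2} - \frac{3}{2}\right) = -31 + 96 \left(5 + 2 \cdot 1 - \frac{3}{2}\right) = -31 + 96 \left(5 + 2 - \frac{3}{2}\right) = -31 + 96 \cdot \frac{11}{2} = -31 + 528 = 497$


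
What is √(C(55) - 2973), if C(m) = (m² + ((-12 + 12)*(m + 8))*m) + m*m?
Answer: √3077 ≈ 55.471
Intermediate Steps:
C(m) = 2*m² (C(m) = (m² + (0*(8 + m))*m) + m² = (m² + 0*m) + m² = (m² + 0) + m² = m² + m² = 2*m²)
√(C(55) - 2973) = √(2*55² - 2973) = √(2*3025 - 2973) = √(6050 - 2973) = √3077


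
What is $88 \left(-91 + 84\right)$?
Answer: $-616$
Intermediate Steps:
$88 \left(-91 + 84\right) = 88 \left(-7\right) = -616$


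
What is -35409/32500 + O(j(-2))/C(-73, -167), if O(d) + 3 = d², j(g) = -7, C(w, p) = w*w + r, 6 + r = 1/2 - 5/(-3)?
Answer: -1122382959/1038407500 ≈ -1.0809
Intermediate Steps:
r = -23/6 (r = -6 + (1/2 - 5/(-3)) = -6 + (1*(½) - 5*(-⅓)) = -6 + (½ + 5/3) = -6 + 13/6 = -23/6 ≈ -3.8333)
C(w, p) = -23/6 + w² (C(w, p) = w*w - 23/6 = w² - 23/6 = -23/6 + w²)
O(d) = -3 + d²
-35409/32500 + O(j(-2))/C(-73, -167) = -35409/32500 + (-3 + (-7)²)/(-23/6 + (-73)²) = -35409*1/32500 + (-3 + 49)/(-23/6 + 5329) = -35409/32500 + 46/(31951/6) = -35409/32500 + 46*(6/31951) = -35409/32500 + 276/31951 = -1122382959/1038407500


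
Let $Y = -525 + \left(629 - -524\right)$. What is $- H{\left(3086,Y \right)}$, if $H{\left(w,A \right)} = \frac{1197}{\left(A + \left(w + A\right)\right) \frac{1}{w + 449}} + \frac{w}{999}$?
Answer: $- \frac{4240563017}{4337658} \approx -977.62$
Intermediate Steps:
$Y = 628$ ($Y = -525 + \left(629 + 524\right) = -525 + 1153 = 628$)
$H{\left(w,A \right)} = \frac{w}{999} + \frac{1197 \left(449 + w\right)}{w + 2 A}$ ($H{\left(w,A \right)} = \frac{1197}{\left(A + \left(A + w\right)\right) \frac{1}{449 + w}} + w \frac{1}{999} = \frac{1197}{\left(w + 2 A\right) \frac{1}{449 + w}} + \frac{w}{999} = \frac{1197}{\frac{1}{449 + w} \left(w + 2 A\right)} + \frac{w}{999} = 1197 \frac{449 + w}{w + 2 A} + \frac{w}{999} = \frac{1197 \left(449 + w\right)}{w + 2 A} + \frac{w}{999} = \frac{w}{999} + \frac{1197 \left(449 + w\right)}{w + 2 A}$)
$- H{\left(3086,Y \right)} = - \frac{536915547 + 3086^{2} + 1195803 \cdot 3086 + 2 \cdot 628 \cdot 3086}{999 \left(3086 + 2 \cdot 628\right)} = - \frac{536915547 + 9523396 + 3690248058 + 3876016}{999 \left(3086 + 1256\right)} = - \frac{4240563017}{999 \cdot 4342} = \left(-1\right) \frac{4240563017}{4337658} = - \frac{4240563017}{4337658}$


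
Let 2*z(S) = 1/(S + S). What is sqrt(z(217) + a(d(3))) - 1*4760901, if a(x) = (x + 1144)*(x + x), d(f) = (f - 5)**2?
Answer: -4760901 + sqrt(1729861721)/434 ≈ -4.7608e+6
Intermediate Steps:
d(f) = (-5 + f)**2
z(S) = 1/(4*S) (z(S) = 1/(2*(S + S)) = 1/(2*((2*S))) = (1/(2*S))/2 = 1/(4*S))
a(x) = 2*x*(1144 + x) (a(x) = (1144 + x)*(2*x) = 2*x*(1144 + x))
sqrt(z(217) + a(d(3))) - 1*4760901 = sqrt((1/4)/217 + 2*(-5 + 3)**2*(1144 + (-5 + 3)**2)) - 1*4760901 = sqrt((1/4)*(1/217) + 2*(-2)**2*(1144 + (-2)**2)) - 4760901 = sqrt(1/868 + 2*4*(1144 + 4)) - 4760901 = sqrt(1/868 + 2*4*1148) - 4760901 = sqrt(1/868 + 9184) - 4760901 = sqrt(7971713/868) - 4760901 = sqrt(1729861721)/434 - 4760901 = -4760901 + sqrt(1729861721)/434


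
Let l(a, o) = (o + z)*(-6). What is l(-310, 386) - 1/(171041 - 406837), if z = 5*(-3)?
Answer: -524881895/235796 ≈ -2226.0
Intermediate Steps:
z = -15
l(a, o) = 90 - 6*o (l(a, o) = (o - 15)*(-6) = (-15 + o)*(-6) = 90 - 6*o)
l(-310, 386) - 1/(171041 - 406837) = (90 - 6*386) - 1/(171041 - 406837) = (90 - 2316) - 1/(-235796) = -2226 - 1*(-1/235796) = -2226 + 1/235796 = -524881895/235796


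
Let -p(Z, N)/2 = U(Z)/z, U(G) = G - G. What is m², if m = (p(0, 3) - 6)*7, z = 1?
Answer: 1764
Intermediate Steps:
U(G) = 0
p(Z, N) = 0 (p(Z, N) = -0/1 = -0 = -2*0 = 0)
m = -42 (m = (0 - 6)*7 = -6*7 = -42)
m² = (-42)² = 1764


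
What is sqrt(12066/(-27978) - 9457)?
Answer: I*sqrt(205638309326)/4663 ≈ 97.249*I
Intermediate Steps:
sqrt(12066/(-27978) - 9457) = sqrt(12066*(-1/27978) - 9457) = sqrt(-2011/4663 - 9457) = sqrt(-44100002/4663) = I*sqrt(205638309326)/4663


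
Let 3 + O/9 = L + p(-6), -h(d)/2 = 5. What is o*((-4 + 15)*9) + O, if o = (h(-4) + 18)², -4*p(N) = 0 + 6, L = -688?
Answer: 207/2 ≈ 103.50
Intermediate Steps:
p(N) = -3/2 (p(N) = -(0 + 6)/4 = -¼*6 = -3/2)
h(d) = -10 (h(d) = -2*5 = -10)
O = -12465/2 (O = -27 + 9*(-688 - 3/2) = -27 + 9*(-1379/2) = -27 - 12411/2 = -12465/2 ≈ -6232.5)
o = 64 (o = (-10 + 18)² = 8² = 64)
o*((-4 + 15)*9) + O = 64*((-4 + 15)*9) - 12465/2 = 64*(11*9) - 12465/2 = 64*99 - 12465/2 = 6336 - 12465/2 = 207/2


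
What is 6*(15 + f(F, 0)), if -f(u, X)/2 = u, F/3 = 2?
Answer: 18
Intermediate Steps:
F = 6 (F = 3*2 = 6)
f(u, X) = -2*u
6*(15 + f(F, 0)) = 6*(15 - 2*6) = 6*(15 - 12) = 6*3 = 18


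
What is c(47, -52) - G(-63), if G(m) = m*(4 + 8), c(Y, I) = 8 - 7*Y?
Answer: 435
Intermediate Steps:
G(m) = 12*m (G(m) = m*12 = 12*m)
c(47, -52) - G(-63) = (8 - 7*47) - 12*(-63) = (8 - 329) - 1*(-756) = -321 + 756 = 435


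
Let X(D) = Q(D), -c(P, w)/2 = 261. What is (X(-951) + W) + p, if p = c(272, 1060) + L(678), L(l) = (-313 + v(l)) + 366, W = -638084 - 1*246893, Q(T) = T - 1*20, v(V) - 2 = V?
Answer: -885737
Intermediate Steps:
v(V) = 2 + V
Q(T) = -20 + T (Q(T) = T - 20 = -20 + T)
c(P, w) = -522 (c(P, w) = -2*261 = -522)
W = -884977 (W = -638084 - 246893 = -884977)
X(D) = -20 + D
L(l) = 55 + l (L(l) = (-313 + (2 + l)) + 366 = (-311 + l) + 366 = 55 + l)
p = 211 (p = -522 + (55 + 678) = -522 + 733 = 211)
(X(-951) + W) + p = ((-20 - 951) - 884977) + 211 = (-971 - 884977) + 211 = -885948 + 211 = -885737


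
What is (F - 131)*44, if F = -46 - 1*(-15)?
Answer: -7128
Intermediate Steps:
F = -31 (F = -46 + 15 = -31)
(F - 131)*44 = (-31 - 131)*44 = -162*44 = -7128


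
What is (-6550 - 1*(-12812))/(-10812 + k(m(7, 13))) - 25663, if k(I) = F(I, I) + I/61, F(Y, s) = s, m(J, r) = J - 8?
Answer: -8463771402/329797 ≈ -25664.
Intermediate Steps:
m(J, r) = -8 + J
k(I) = 62*I/61 (k(I) = I + I/61 = 62*I/61)
(-6550 - 1*(-12812))/(-10812 + k(m(7, 13))) - 25663 = (-6550 - 1*(-12812))/(-10812 + 62*(-8 + 7)/61) - 25663 = (-6550 + 12812)/(-10812 + (62/61)*(-1)) - 25663 = 6262/(-10812 - 62/61) - 25663 = 6262/(-659594/61) - 25663 = 6262*(-61/659594) - 25663 = -190991/329797 - 25663 = -8463771402/329797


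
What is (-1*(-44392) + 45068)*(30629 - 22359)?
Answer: 739834200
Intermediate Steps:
(-1*(-44392) + 45068)*(30629 - 22359) = (44392 + 45068)*8270 = 89460*8270 = 739834200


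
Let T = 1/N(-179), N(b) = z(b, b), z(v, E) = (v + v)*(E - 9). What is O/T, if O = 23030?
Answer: 1550011120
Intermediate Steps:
z(v, E) = 2*v*(-9 + E) (z(v, E) = (2*v)*(-9 + E) = 2*v*(-9 + E))
N(b) = 2*b*(-9 + b)
T = 1/67304 (T = 1/(2*(-179)*(-9 - 179)) = 1/(2*(-179)*(-188)) = 1/67304 ≈ 1.4858e-5)
O/T = 23030/(1/67304) = 23030*67304 = 1550011120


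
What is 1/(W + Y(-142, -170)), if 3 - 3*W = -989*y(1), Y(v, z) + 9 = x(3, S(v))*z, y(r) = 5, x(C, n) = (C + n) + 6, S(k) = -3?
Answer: 3/1861 ≈ 0.0016120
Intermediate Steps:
x(C, n) = 6 + C + n
Y(v, z) = -9 + 6*z (Y(v, z) = -9 + (6 + 3 - 3)*z = -9 + 6*z)
W = 4948/3 (W = 1 - (-989)*5/3 = 1 - ⅓*(-4945) = 1 + 4945/3 = 4948/3 ≈ 1649.3)
1/(W + Y(-142, -170)) = 1/(4948/3 + (-9 + 6*(-170))) = 1/(4948/3 + (-9 - 1020)) = 1/(4948/3 - 1029) = 1/(1861/3) = 3/1861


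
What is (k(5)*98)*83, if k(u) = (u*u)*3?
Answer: 610050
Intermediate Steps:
k(u) = 3*u**2 (k(u) = u**2*3 = 3*u**2)
(k(5)*98)*83 = ((3*5**2)*98)*83 = ((3*25)*98)*83 = (75*98)*83 = 7350*83 = 610050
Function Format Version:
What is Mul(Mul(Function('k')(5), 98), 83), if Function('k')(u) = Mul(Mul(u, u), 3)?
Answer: 610050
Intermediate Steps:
Function('k')(u) = Mul(3, Pow(u, 2)) (Function('k')(u) = Mul(Pow(u, 2), 3) = Mul(3, Pow(u, 2)))
Mul(Mul(Function('k')(5), 98), 83) = Mul(Mul(Mul(3, Pow(5, 2)), 98), 83) = Mul(Mul(Mul(3, 25), 98), 83) = Mul(Mul(75, 98), 83) = Mul(7350, 83) = 610050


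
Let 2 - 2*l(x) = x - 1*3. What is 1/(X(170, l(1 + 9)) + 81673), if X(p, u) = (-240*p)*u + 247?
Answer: 1/183920 ≈ 5.4371e-6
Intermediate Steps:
l(x) = 5/2 - x/2 (l(x) = 1 - (x - 1*3)/2 = 1 - (x - 3)/2 = 1 - (-3 + x)/2 = 1 + (3/2 - x/2) = 5/2 - x/2)
X(p, u) = 247 - 240*p*u (X(p, u) = -240*p*u + 247 = 247 - 240*p*u)
1/(X(170, l(1 + 9)) + 81673) = 1/((247 - 240*170*(5/2 - (1 + 9)/2)) + 81673) = 1/((247 - 240*170*(5/2 - ½*10)) + 81673) = 1/((247 - 240*170*(5/2 - 5)) + 81673) = 1/((247 - 240*170*(-5/2)) + 81673) = 1/((247 + 102000) + 81673) = 1/(102247 + 81673) = 1/183920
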